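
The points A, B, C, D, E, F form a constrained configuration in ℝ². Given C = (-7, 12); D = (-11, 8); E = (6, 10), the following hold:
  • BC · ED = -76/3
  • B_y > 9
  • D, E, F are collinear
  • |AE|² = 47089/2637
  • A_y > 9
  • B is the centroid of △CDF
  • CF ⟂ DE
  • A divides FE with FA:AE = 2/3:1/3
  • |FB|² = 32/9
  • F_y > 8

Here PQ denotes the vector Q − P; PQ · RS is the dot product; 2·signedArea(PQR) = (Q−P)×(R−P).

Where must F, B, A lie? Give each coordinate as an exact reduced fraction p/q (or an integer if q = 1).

1. F_x = -1931/293  [D, E, F are collinear ∩ CF ⟂ DE]
2. F_y = 2496/293  [D, E, F are collinear ∩ CF ⟂ DE]
   → F = (-1931/293, 2496/293)
3. B_x = -7205/879  [B is the centroid of △CDF]
4. B_y = 8356/879  [B is the centroid of △CDF]
   → B = (-7205/879, 8356/879)
5. A_x = 1585/879  [A divides FE with FA:AE = 2/3:1/3]
6. A_y = 8356/879  [A divides FE with FA:AE = 2/3:1/3]
   → A = (1585/879, 8356/879)

A = (1585/879, 8356/879)
B = (-7205/879, 8356/879)
F = (-1931/293, 2496/293)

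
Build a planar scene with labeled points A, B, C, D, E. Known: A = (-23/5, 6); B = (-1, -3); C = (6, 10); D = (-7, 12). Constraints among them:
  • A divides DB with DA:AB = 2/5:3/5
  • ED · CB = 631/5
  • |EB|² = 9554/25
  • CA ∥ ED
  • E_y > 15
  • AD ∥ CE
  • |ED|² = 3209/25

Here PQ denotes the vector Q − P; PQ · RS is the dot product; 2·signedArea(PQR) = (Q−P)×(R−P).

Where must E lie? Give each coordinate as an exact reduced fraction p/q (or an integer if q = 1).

1. E_x = 18/5  [CA ∥ ED ∩ AD ∥ CE]
2. E_y = 16  [CA ∥ ED ∩ AD ∥ CE]
   → E = (18/5, 16)

E = (18/5, 16)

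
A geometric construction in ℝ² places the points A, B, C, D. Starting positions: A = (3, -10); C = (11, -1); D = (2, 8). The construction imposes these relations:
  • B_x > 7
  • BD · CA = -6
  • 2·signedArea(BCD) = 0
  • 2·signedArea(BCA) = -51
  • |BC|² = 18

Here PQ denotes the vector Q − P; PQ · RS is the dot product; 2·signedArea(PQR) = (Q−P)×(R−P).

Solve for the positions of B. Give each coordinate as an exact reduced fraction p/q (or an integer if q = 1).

1. B_x = 8  [2·signedArea(BCD) = 0 ∩ BD · CA = -6]
2. B_y = 2  [2·signedArea(BCD) = 0 ∩ BD · CA = -6]
   → B = (8, 2)

B = (8, 2)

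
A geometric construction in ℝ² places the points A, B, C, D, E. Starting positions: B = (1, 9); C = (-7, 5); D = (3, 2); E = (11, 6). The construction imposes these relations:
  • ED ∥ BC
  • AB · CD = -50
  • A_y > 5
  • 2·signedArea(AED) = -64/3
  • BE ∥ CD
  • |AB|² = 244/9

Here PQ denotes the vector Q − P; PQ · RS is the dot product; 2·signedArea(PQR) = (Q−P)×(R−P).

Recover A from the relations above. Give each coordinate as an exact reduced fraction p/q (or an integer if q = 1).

1. A_x = 5  [2·signedArea(AED) = -64/3 ∩ AB · CD = -50]
2. A_y = 17/3  [2·signedArea(AED) = -64/3 ∩ AB · CD = -50]
   → A = (5, 17/3)

A = (5, 17/3)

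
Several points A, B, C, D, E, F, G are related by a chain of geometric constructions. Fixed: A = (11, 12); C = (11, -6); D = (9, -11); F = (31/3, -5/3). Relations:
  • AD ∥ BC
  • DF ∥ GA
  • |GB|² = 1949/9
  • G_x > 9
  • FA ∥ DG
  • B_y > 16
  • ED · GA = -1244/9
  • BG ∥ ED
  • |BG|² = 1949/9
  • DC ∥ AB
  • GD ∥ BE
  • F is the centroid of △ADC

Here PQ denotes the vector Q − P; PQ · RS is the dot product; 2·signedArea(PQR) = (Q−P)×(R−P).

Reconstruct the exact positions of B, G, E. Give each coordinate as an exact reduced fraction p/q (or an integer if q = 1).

1. B_x = 13  [AD ∥ BC ∩ DC ∥ AB]
2. B_y = 17  [AD ∥ BC ∩ DC ∥ AB]
   → B = (13, 17)
3. G_x = 29/3  [DF ∥ GA ∩ FA ∥ DG]
4. G_y = 8/3  [DF ∥ GA ∩ FA ∥ DG]
   → G = (29/3, 8/3)
5. E_x = 37/3  [BG ∥ ED ∩ GD ∥ BE]
6. E_y = 10/3  [BG ∥ ED ∩ GD ∥ BE]
   → E = (37/3, 10/3)

B = (13, 17)
E = (37/3, 10/3)
G = (29/3, 8/3)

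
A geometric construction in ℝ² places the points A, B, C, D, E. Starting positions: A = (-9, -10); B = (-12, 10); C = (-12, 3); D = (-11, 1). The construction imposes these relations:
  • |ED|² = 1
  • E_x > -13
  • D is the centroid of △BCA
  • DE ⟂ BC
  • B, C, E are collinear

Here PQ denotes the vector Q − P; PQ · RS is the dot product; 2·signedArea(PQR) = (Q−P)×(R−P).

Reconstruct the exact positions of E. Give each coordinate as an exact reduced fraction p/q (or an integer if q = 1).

1. E_x = -12  [B, C, E are collinear ∩ DE ⟂ BC]
2. E_y = 1  [B, C, E are collinear ∩ DE ⟂ BC]
   → E = (-12, 1)

E = (-12, 1)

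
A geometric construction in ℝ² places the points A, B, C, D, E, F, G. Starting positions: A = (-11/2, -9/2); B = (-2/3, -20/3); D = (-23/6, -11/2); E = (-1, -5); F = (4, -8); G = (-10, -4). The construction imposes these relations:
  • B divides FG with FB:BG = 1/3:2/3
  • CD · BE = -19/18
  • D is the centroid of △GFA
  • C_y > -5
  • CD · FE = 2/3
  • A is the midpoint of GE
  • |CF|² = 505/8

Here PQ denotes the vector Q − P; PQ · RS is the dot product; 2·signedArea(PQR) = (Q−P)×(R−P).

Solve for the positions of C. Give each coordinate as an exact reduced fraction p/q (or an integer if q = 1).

C = (-13/4, -19/4)

1. C_x = -13/4  [CD · BE = -19/18 ∩ CD · FE = 2/3]
2. C_y = -19/4  [CD · BE = -19/18 ∩ CD · FE = 2/3]
   → C = (-13/4, -19/4)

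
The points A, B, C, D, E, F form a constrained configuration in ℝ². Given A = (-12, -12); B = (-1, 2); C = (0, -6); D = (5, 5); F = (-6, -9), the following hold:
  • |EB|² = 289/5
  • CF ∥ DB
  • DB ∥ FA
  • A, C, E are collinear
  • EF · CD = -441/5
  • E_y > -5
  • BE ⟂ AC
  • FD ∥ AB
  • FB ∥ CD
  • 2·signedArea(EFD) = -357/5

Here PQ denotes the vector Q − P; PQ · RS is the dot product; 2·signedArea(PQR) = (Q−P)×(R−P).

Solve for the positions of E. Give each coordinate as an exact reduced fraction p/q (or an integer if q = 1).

E = (12/5, -24/5)

1. E_x = 12/5  [A, C, E are collinear ∩ BE ⟂ AC]
2. E_y = -24/5  [A, C, E are collinear ∩ BE ⟂ AC]
   → E = (12/5, -24/5)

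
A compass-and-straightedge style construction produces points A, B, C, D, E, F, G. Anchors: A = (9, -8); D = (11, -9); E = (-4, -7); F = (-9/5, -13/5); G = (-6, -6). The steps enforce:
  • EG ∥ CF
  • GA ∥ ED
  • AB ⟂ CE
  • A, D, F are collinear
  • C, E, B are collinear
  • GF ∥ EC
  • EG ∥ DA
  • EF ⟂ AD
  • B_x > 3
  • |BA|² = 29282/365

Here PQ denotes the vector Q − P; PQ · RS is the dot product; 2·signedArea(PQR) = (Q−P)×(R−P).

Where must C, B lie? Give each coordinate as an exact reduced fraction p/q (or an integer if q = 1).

B = (1228/365, -379/365)
C = (1/5, -18/5)

1. C_x = 1/5  [EG ∥ CF ∩ GF ∥ EC]
2. C_y = -18/5  [EG ∥ CF ∩ GF ∥ EC]
   → C = (1/5, -18/5)
3. B_x = 1228/365  [C, E, B are collinear ∩ AB ⟂ CE]
4. B_y = -379/365  [C, E, B are collinear ∩ AB ⟂ CE]
   → B = (1228/365, -379/365)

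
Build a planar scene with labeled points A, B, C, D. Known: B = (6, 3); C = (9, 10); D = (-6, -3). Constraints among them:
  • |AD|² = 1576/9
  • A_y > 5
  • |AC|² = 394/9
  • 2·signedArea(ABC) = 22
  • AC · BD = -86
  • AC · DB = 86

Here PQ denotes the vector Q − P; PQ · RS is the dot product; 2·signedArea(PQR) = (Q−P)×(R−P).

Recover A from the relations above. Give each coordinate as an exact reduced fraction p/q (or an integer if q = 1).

A = (4, 17/3)

1. A_x = 4  [2·signedArea(ABC) = 22 ∩ AC · BD = -86]
2. A_y = 17/3  [2·signedArea(ABC) = 22 ∩ AC · BD = -86]
   → A = (4, 17/3)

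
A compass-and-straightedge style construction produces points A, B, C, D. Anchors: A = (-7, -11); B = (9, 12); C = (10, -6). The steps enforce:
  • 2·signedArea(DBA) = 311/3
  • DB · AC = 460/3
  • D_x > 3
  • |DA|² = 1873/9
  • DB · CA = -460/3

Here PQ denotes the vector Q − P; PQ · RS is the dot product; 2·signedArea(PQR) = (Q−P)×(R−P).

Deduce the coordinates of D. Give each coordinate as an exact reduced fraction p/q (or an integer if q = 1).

1. D_x = 4  [DB · AC = 460/3 ∩ 2·signedArea(DBA) = 311/3]
2. D_y = -5/3  [DB · AC = 460/3 ∩ 2·signedArea(DBA) = 311/3]
   → D = (4, -5/3)

D = (4, -5/3)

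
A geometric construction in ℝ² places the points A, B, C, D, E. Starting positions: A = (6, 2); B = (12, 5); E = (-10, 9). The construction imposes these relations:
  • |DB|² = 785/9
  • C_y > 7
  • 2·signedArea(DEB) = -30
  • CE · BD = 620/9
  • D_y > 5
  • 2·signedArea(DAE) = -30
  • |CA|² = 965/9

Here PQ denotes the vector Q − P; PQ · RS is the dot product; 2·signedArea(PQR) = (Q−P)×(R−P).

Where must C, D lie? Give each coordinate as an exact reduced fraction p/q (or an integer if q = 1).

C = (-8/3, 23/3)
D = (8/3, 16/3)

1. D_x = 8/3  [2·signedArea(DEB) = -30 ∩ 2·signedArea(DAE) = -30]
2. D_y = 16/3  [2·signedArea(DEB) = -30 ∩ 2·signedArea(DAE) = -30]
   → D = (8/3, 16/3)
3. C_x = -8/3  [line 28/3·x + -1/3·y + 247/9 = 0 ∩ |CA|² = 965/9]
4. C_y = 23/3  [line 28/3·x + -1/3·y + 247/9 = 0 ∩ |CA|² = 965/9]
   → C = (-8/3, 23/3)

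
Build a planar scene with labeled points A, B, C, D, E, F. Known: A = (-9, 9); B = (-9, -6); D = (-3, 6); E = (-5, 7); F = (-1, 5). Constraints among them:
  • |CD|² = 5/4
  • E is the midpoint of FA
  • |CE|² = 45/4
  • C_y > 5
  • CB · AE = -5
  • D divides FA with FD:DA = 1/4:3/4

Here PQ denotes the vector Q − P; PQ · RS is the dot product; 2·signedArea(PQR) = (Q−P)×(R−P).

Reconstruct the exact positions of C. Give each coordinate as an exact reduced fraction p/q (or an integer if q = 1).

1. C_x = -2  [line -4·x + 2·y + -19 = 0 ∩ |CE|² = 45/4]
2. C_y = 11/2  [line -4·x + 2·y + -19 = 0 ∩ |CE|² = 45/4]
   → C = (-2, 11/2)

C = (-2, 11/2)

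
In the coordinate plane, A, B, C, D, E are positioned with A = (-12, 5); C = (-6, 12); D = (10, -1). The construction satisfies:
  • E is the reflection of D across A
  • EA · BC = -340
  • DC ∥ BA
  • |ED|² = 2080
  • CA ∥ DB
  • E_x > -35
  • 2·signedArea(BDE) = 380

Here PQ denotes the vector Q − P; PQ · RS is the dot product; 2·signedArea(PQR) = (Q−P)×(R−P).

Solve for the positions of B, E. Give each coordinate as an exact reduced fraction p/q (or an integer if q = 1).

B = (4, -8)
E = (-34, 11)

1. B_x = 4  [DC ∥ BA ∩ CA ∥ DB]
2. B_y = -8  [DC ∥ BA ∩ CA ∥ DB]
   → B = (4, -8)
3. E_x = -34  [E is the reflection of D across A]
4. E_y = 11  [E is the reflection of D across A]
   → E = (-34, 11)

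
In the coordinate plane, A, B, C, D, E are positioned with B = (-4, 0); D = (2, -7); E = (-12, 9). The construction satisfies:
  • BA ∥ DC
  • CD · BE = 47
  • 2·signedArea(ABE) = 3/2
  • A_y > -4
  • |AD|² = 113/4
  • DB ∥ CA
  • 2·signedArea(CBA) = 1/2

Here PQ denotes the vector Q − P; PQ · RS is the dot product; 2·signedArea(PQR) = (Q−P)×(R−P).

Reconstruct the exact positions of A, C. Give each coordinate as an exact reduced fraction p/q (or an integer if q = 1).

A = (-3/2, -3)
C = (9/2, -10)

1. A_x = -3/2  [line -9·x + -8·y + -75/2 = 0 ∩ |AD|² = 113/4]
2. A_y = -3  [line -9·x + -8·y + -75/2 = 0 ∩ |AD|² = 113/4]
   → A = (-3/2, -3)
3. C_x = 9/2  [DB ∥ CA ∩ BA ∥ DC]
4. C_y = -10  [DB ∥ CA ∩ BA ∥ DC]
   → C = (9/2, -10)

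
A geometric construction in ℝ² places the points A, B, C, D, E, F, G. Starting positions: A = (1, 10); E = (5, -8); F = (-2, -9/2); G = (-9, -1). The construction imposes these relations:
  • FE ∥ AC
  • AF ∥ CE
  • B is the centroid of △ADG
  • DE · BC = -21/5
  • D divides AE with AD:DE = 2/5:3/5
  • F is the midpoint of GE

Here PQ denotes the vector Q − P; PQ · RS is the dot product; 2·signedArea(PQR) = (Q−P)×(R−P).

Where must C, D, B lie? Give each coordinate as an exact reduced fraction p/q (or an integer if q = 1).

B = (-9/5, 59/15)
C = (8, 13/2)
D = (13/5, 14/5)

1. C_x = 8  [AF ∥ CE ∩ FE ∥ AC]
2. C_y = 13/2  [AF ∥ CE ∩ FE ∥ AC]
   → C = (8, 13/2)
3. D_x = 13/5  [D divides AE with AD:DE = 2/5:3/5]
4. D_y = 14/5  [D divides AE with AD:DE = 2/5:3/5]
   → D = (13/5, 14/5)
5. B_x = -9/5  [B is the centroid of △ADG]
6. B_y = 59/15  [B is the centroid of △ADG]
   → B = (-9/5, 59/15)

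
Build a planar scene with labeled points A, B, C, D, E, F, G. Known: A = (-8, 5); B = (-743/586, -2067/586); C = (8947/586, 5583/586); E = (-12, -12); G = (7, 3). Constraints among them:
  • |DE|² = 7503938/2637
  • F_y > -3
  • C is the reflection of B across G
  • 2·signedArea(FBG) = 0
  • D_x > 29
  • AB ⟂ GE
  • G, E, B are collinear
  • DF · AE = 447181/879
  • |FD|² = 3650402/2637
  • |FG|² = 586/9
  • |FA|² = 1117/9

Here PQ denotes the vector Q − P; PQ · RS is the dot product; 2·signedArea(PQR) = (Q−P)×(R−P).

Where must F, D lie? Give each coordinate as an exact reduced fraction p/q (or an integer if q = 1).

1. F_x = 2/3  [line -3825/586·x + 4845/586·y + 6120/293 = 0 ∩ |FA|² = 1117/9]
2. F_y = -2  [line -3825/586·x + 4845/586·y + 6120/293 = 0 ∩ |FA|² = 1117/9]
   → F = (2/3, -2)
3. D_x = 26255/879  [line 4·x + 17·y + -419639/879 = 0 ∩ |DE|² = 7503938/2637]
4. D_y = 6169/293  [line 4·x + 17·y + -419639/879 = 0 ∩ |DE|² = 7503938/2637]
   → D = (26255/879, 6169/293)

D = (26255/879, 6169/293)
F = (2/3, -2)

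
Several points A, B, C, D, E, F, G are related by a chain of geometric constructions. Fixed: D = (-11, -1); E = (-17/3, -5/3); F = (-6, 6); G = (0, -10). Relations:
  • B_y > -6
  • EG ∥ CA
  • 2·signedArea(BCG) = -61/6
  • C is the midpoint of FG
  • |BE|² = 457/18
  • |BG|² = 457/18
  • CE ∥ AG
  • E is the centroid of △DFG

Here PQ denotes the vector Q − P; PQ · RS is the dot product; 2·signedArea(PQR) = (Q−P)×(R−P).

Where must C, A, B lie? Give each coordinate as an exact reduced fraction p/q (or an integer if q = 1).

A = (8/3, -31/3)
B = (-17/6, -35/6)
C = (-3, -2)

1. C_x = -3  [C is the midpoint of FG]
2. C_y = -2  [C is the midpoint of FG]
   → C = (-3, -2)
3. A_x = 8/3  [CE ∥ AG ∩ EG ∥ CA]
4. A_y = -31/3  [CE ∥ AG ∩ EG ∥ CA]
   → A = (8/3, -31/3)
5. B_x = -17/6  [line 8·x + 3·y + 241/6 = 0 ∩ |BG|² = 457/18]
6. B_y = -35/6  [line 8·x + 3·y + 241/6 = 0 ∩ |BG|² = 457/18]
   → B = (-17/6, -35/6)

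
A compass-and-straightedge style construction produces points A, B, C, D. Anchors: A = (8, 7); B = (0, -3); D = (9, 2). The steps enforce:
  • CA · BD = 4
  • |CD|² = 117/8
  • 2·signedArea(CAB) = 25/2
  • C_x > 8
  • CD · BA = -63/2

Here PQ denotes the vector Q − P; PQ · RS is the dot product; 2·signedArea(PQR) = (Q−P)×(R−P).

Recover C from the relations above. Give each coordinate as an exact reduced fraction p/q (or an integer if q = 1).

C = (33/4, 23/4)

1. C_x = 33/4  [2·signedArea(CAB) = 25/2 ∩ CA · BD = 4]
2. C_y = 23/4  [2·signedArea(CAB) = 25/2 ∩ CA · BD = 4]
   → C = (33/4, 23/4)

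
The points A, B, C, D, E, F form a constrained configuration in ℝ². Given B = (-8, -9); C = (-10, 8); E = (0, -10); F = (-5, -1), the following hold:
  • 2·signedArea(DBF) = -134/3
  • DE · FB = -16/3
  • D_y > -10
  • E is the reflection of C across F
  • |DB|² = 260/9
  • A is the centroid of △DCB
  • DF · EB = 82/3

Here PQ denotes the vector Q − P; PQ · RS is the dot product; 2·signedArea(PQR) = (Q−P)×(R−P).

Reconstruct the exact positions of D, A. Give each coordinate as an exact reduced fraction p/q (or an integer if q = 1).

1. D_x = -8/3  [2·signedArea(DBF) = -134/3 ∩ DF · EB = 82/3]
2. D_y = -29/3  [2·signedArea(DBF) = -134/3 ∩ DF · EB = 82/3]
   → D = (-8/3, -29/3)
3. A_x = -62/9  [A is the centroid of △DCB]
4. A_y = -32/9  [A is the centroid of △DCB]
   → A = (-62/9, -32/9)

A = (-62/9, -32/9)
D = (-8/3, -29/3)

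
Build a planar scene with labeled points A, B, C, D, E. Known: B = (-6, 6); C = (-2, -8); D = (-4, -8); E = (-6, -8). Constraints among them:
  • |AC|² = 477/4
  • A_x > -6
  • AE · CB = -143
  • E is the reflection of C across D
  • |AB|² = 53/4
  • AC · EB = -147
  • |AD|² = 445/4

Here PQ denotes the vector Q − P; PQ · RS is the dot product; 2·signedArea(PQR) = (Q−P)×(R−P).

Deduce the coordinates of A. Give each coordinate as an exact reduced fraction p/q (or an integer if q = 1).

1. A_x = -5  [AC · EB = -147 ∩ AE · CB = -143]
2. A_y = 5/2  [AC · EB = -147 ∩ AE · CB = -143]
   → A = (-5, 5/2)

A = (-5, 5/2)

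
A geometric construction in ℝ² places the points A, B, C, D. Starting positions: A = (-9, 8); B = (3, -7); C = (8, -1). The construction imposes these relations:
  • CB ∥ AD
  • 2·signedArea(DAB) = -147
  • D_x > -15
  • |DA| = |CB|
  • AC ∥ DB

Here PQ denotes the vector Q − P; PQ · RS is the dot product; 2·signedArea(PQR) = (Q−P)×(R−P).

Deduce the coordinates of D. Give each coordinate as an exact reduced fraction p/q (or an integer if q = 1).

D = (-14, 2)

1. D_x = -14  [AC ∥ DB ∩ CB ∥ AD]
2. D_y = 2  [AC ∥ DB ∩ CB ∥ AD]
   → D = (-14, 2)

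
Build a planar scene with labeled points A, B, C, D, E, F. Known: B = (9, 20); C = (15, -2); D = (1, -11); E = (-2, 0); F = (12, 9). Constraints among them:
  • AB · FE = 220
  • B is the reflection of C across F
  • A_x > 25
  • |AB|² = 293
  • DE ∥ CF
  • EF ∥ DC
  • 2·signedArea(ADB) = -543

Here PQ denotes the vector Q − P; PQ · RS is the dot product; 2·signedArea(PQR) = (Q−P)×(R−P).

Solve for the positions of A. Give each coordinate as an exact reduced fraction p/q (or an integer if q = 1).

1. A_x = 26  [2·signedArea(ADB) = -543 ∩ AB · FE = 220]
2. A_y = 18  [2·signedArea(ADB) = -543 ∩ AB · FE = 220]
   → A = (26, 18)

A = (26, 18)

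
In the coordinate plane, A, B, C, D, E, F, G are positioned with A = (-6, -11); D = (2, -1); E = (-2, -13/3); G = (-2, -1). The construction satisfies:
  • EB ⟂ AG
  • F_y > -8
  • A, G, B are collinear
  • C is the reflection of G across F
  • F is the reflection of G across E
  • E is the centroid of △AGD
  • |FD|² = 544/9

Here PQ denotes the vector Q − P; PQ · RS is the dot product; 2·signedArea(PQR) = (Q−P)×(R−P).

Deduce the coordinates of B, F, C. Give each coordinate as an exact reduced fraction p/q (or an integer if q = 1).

B = (-274/87, -337/87)
C = (-2, -43/3)
F = (-2, -23/3)

1. B_x = -274/87  [A, G, B are collinear ∩ EB ⟂ AG]
2. B_y = -337/87  [A, G, B are collinear ∩ EB ⟂ AG]
   → B = (-274/87, -337/87)
3. F_x = -2  [F is the reflection of G across E]
4. F_y = -23/3  [F is the reflection of G across E]
   → F = (-2, -23/3)
5. C_x = -2  [C is the reflection of G across F]
6. C_y = -43/3  [C is the reflection of G across F]
   → C = (-2, -43/3)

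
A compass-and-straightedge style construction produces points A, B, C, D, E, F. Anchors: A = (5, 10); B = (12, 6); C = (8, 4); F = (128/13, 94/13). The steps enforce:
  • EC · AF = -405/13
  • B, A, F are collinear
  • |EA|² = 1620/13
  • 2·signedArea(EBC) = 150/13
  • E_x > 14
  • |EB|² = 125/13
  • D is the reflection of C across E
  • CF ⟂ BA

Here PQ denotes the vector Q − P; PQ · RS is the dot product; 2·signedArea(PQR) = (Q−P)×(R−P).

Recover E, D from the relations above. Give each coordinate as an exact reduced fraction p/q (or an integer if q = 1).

1. E_x = 191/13  [2·signedArea(EBC) = 150/13 ∩ EC · AF = -405/13]
2. E_y = 58/13  [2·signedArea(EBC) = 150/13 ∩ EC · AF = -405/13]
   → E = (191/13, 58/13)
3. D_x = 278/13  [D is the reflection of C across E]
4. D_y = 64/13  [D is the reflection of C across E]
   → D = (278/13, 64/13)

D = (278/13, 64/13)
E = (191/13, 58/13)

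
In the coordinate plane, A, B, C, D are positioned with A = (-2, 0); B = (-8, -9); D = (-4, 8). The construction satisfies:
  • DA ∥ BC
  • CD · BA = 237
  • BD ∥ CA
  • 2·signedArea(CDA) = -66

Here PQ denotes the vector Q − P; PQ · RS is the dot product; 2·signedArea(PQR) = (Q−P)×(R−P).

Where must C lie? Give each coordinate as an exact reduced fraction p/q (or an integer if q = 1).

1. C_x = -6  [BD ∥ CA ∩ DA ∥ BC]
2. C_y = -17  [BD ∥ CA ∩ DA ∥ BC]
   → C = (-6, -17)

C = (-6, -17)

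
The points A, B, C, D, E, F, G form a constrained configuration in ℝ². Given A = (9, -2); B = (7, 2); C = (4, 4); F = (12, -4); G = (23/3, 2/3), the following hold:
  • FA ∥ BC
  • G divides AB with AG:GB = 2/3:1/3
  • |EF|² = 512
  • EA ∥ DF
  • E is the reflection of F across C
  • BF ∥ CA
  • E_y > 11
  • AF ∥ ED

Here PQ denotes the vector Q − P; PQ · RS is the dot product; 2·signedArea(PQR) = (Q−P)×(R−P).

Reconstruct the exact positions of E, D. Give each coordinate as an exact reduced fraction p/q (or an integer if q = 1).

D = (-1, 10)
E = (-4, 12)

1. E_x = -4  [E is the reflection of F across C]
2. E_y = 12  [E is the reflection of F across C]
   → E = (-4, 12)
3. D_x = -1  [EA ∥ DF ∩ AF ∥ ED]
4. D_y = 10  [EA ∥ DF ∩ AF ∥ ED]
   → D = (-1, 10)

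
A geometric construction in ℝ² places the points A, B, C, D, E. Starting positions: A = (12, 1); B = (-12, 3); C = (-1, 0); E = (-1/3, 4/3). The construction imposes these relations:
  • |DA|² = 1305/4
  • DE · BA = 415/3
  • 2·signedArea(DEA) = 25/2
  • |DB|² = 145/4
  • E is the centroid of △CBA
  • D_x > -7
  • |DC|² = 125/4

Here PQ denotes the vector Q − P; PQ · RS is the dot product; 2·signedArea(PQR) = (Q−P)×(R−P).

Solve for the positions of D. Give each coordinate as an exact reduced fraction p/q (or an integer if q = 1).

D = (-6, 5/2)

1. D_x = -6  [DE · BA = 415/3 ∩ 2·signedArea(DEA) = 25/2]
2. D_y = 5/2  [DE · BA = 415/3 ∩ 2·signedArea(DEA) = 25/2]
   → D = (-6, 5/2)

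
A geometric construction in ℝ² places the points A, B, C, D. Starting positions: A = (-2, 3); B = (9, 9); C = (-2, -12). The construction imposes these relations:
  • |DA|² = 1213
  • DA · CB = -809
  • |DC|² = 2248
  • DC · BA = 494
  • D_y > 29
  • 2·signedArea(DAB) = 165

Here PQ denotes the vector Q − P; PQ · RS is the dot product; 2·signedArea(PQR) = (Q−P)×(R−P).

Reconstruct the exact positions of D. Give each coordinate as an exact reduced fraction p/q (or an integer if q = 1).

1. D_x = 20  [DC · BA = 494 ∩ 2·signedArea(DAB) = 165]
2. D_y = 30  [DC · BA = 494 ∩ 2·signedArea(DAB) = 165]
   → D = (20, 30)

D = (20, 30)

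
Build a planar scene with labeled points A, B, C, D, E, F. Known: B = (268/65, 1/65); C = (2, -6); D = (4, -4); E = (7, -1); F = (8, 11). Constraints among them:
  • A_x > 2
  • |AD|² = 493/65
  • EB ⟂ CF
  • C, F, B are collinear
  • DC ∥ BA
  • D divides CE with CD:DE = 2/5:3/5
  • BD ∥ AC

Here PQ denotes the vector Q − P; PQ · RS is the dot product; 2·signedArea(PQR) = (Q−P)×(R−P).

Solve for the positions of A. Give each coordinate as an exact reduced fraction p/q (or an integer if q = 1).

A = (138/65, -129/65)

1. A_x = 138/65  [BD ∥ AC ∩ DC ∥ BA]
2. A_y = -129/65  [BD ∥ AC ∩ DC ∥ BA]
   → A = (138/65, -129/65)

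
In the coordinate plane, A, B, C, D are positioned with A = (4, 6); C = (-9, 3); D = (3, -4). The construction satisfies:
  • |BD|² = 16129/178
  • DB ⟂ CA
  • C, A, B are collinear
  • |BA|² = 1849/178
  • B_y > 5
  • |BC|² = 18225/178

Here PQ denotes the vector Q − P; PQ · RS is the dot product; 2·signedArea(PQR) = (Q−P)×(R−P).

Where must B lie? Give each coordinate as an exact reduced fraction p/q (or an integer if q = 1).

1. B_x = 153/178  [C, A, B are collinear ∩ DB ⟂ CA]
2. B_y = 939/178  [C, A, B are collinear ∩ DB ⟂ CA]
   → B = (153/178, 939/178)

B = (153/178, 939/178)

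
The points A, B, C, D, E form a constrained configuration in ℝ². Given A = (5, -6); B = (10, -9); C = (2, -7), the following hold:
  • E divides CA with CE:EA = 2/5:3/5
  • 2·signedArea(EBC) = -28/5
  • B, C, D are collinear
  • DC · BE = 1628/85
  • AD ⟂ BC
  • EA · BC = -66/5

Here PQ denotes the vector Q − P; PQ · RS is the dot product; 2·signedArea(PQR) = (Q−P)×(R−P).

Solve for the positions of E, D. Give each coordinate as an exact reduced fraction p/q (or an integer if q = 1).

1. E_x = 16/5  [E divides CA with CE:EA = 2/5:3/5]
2. E_y = -33/5  [E divides CA with CE:EA = 2/5:3/5]
   → E = (16/5, -33/5)
3. D_x = 78/17  [B, C, D are collinear ∩ AD ⟂ BC]
4. D_y = -130/17  [B, C, D are collinear ∩ AD ⟂ BC]
   → D = (78/17, -130/17)

D = (78/17, -130/17)
E = (16/5, -33/5)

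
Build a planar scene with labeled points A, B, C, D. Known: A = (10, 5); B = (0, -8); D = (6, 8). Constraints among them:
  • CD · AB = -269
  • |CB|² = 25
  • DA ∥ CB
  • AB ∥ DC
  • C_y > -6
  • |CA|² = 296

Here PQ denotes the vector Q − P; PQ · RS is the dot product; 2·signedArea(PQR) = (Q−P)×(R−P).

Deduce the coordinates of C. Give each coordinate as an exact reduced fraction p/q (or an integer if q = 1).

1. C_x = -4  [DA ∥ CB ∩ AB ∥ DC]
2. C_y = -5  [DA ∥ CB ∩ AB ∥ DC]
   → C = (-4, -5)

C = (-4, -5)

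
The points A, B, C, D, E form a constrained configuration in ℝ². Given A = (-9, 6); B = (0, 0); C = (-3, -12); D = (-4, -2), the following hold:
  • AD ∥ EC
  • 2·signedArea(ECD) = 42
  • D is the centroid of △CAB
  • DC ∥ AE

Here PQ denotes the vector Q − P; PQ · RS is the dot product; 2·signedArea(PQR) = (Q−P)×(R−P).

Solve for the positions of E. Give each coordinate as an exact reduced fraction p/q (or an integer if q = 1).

E = (-8, -4)

1. E_x = -8  [AD ∥ EC ∩ DC ∥ AE]
2. E_y = -4  [AD ∥ EC ∩ DC ∥ AE]
   → E = (-8, -4)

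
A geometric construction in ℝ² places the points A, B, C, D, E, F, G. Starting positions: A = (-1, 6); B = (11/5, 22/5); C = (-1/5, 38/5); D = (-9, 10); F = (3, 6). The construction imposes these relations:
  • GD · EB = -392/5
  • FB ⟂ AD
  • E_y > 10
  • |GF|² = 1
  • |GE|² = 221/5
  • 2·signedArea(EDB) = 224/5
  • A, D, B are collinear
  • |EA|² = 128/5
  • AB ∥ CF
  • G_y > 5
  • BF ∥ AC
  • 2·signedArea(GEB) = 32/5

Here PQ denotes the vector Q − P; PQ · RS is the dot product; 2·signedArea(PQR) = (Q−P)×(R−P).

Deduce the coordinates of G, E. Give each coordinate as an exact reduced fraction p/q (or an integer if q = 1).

1. E_x = -13/5  [line 28/5·x + 56/5·y + -532/5 = 0 ∩ |EA|² = 128/5]
2. E_y = 54/5  [line 28/5·x + 56/5·y + -532/5 = 0 ∩ |EA|² = 128/5]
   → E = (-13/5, 54/5)
3. G_x = 2  [2·signedArea(GEB) = 32/5 ∩ GD · EB = -392/5]
4. G_y = 6  [2·signedArea(GEB) = 32/5 ∩ GD · EB = -392/5]
   → G = (2, 6)

E = (-13/5, 54/5)
G = (2, 6)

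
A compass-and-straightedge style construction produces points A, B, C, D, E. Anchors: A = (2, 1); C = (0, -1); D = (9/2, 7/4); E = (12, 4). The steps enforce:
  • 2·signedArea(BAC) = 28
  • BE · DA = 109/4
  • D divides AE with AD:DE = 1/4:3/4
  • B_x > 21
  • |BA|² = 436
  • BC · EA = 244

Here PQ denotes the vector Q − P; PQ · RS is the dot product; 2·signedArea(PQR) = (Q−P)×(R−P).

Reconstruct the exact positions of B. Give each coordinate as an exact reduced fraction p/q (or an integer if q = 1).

1. B_x = 22  [2·signedArea(BAC) = 28 ∩ BC · EA = 244]
2. B_y = 7  [2·signedArea(BAC) = 28 ∩ BC · EA = 244]
   → B = (22, 7)

B = (22, 7)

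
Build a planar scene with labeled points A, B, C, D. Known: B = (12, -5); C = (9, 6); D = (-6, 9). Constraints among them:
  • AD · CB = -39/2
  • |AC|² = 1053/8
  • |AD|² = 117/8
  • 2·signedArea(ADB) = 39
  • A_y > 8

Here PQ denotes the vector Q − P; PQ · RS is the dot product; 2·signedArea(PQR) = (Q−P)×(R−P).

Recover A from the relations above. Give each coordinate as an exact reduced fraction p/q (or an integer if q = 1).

A = (-9/4, 33/4)

1. A_x = -9/4  [2·signedArea(ADB) = 39 ∩ AD · CB = -39/2]
2. A_y = 33/4  [2·signedArea(ADB) = 39 ∩ AD · CB = -39/2]
   → A = (-9/4, 33/4)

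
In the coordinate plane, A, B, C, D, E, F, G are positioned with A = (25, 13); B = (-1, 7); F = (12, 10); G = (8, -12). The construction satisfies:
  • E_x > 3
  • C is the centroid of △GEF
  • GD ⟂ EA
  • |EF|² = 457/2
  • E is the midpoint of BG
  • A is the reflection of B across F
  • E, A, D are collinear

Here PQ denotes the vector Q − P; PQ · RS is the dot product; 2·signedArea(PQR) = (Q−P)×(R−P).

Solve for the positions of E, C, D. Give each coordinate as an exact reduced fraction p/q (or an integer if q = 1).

1. E_x = 7/2  [E is the midpoint of BG]
2. E_y = -5/2  [E is the midpoint of BG]
   → E = (7/2, -5/2)
3. C_x = 47/6  [C is the centroid of △GEF]
4. C_y = -3/2  [C is the centroid of △GEF]
   → C = (47/6, -3/2)
5. D_x = 2746/1405  [E, A, D are collinear ∩ GD ⟂ EA]
6. D_y = -5078/1405  [E, A, D are collinear ∩ GD ⟂ EA]
   → D = (2746/1405, -5078/1405)

C = (47/6, -3/2)
D = (2746/1405, -5078/1405)
E = (7/2, -5/2)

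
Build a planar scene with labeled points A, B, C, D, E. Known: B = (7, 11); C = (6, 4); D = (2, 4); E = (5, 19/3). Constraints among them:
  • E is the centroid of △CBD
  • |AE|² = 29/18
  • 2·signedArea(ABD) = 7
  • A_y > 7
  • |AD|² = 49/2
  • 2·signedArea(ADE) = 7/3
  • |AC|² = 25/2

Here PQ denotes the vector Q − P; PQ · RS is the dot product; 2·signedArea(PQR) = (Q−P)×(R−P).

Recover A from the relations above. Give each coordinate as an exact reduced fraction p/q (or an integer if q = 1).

1. A_x = 11/2  [2·signedArea(ADE) = 7/3 ∩ 2·signedArea(ABD) = 7]
2. A_y = 15/2  [2·signedArea(ADE) = 7/3 ∩ 2·signedArea(ABD) = 7]
   → A = (11/2, 15/2)

A = (11/2, 15/2)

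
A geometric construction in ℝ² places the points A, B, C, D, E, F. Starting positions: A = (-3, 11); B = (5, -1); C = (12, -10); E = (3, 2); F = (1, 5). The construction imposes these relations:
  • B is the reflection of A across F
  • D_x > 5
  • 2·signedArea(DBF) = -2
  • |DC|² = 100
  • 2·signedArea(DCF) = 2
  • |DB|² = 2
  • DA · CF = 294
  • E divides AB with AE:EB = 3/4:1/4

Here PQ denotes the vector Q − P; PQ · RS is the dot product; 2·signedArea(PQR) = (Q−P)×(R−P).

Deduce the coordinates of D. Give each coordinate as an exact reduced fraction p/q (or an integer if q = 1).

D = (6, -2)

1. D_x = 6  [2·signedArea(DCF) = 2 ∩ 2·signedArea(DBF) = -2]
2. D_y = -2  [2·signedArea(DCF) = 2 ∩ 2·signedArea(DBF) = -2]
   → D = (6, -2)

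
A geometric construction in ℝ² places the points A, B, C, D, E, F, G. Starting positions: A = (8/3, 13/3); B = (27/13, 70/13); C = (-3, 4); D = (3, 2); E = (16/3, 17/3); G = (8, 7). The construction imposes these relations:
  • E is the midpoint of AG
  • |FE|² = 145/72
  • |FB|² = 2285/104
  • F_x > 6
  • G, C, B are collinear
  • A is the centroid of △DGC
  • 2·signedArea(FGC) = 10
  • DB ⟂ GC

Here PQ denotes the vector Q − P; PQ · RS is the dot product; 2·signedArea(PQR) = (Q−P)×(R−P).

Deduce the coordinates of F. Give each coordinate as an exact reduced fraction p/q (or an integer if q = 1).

1. F_x = 27/4  [line 3·x + -11·y + 43 = 0 ∩ |FB|² = 2285/104]
2. F_y = 23/4  [line 3·x + -11·y + 43 = 0 ∩ |FB|² = 2285/104]
   → F = (27/4, 23/4)

F = (27/4, 23/4)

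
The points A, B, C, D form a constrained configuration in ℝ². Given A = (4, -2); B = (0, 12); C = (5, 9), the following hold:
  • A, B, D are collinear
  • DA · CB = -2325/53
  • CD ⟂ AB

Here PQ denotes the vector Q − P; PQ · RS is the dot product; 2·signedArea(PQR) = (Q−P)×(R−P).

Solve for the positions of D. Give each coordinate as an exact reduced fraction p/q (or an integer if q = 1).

1. D_x = 62/53  [A, B, D are collinear ∩ CD ⟂ AB]
2. D_y = 419/53  [A, B, D are collinear ∩ CD ⟂ AB]
   → D = (62/53, 419/53)

D = (62/53, 419/53)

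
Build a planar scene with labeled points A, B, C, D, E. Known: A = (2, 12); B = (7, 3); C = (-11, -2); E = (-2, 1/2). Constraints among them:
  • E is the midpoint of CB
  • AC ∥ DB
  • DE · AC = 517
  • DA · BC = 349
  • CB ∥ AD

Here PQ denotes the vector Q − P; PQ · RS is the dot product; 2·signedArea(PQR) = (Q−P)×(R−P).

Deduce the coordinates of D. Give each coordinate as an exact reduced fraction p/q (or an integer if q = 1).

1. D_x = 20  [AC ∥ DB ∩ CB ∥ AD]
2. D_y = 17  [AC ∥ DB ∩ CB ∥ AD]
   → D = (20, 17)

D = (20, 17)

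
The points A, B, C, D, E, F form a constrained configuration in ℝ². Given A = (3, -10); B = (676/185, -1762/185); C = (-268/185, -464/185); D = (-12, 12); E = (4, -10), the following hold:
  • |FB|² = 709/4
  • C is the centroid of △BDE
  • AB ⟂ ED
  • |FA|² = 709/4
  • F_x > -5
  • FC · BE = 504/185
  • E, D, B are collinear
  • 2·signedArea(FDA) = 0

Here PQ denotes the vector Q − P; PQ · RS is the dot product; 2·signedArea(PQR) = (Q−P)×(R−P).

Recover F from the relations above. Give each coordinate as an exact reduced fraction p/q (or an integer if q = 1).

1. F_x = -9/2  [2·signedArea(FDA) = 0 ∩ FC · BE = 504/185]
2. F_y = 1  [2·signedArea(FDA) = 0 ∩ FC · BE = 504/185]
   → F = (-9/2, 1)

F = (-9/2, 1)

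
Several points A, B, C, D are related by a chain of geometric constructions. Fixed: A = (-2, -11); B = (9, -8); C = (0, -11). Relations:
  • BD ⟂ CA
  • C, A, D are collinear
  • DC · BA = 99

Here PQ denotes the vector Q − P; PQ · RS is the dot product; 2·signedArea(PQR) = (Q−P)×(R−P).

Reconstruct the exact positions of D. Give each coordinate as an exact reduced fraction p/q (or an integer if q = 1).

1. D_x = 9  [C, A, D are collinear ∩ BD ⟂ CA]
2. D_y = -11  [C, A, D are collinear ∩ BD ⟂ CA]
   → D = (9, -11)

D = (9, -11)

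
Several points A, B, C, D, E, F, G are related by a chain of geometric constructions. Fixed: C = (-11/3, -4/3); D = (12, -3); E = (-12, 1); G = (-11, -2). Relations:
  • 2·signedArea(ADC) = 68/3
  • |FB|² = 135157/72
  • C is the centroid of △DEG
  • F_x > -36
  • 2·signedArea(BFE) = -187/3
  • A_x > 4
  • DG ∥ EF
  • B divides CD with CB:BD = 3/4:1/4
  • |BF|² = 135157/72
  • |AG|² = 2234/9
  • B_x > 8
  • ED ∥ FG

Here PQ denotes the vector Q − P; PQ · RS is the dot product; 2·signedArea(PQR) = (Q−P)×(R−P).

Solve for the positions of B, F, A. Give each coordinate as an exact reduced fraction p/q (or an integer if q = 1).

A = (14/3, -11/3)
B = (97/12, -31/12)
F = (-35, 2)

1. B_x = 97/12  [B divides CD with CB:BD = 3/4:1/4]
2. B_y = -31/12  [B divides CD with CB:BD = 3/4:1/4]
   → B = (97/12, -31/12)
3. F_x = -35  [ED ∥ FG ∩ DG ∥ EF]
4. F_y = 2  [ED ∥ FG ∩ DG ∥ EF]
   → F = (-35, 2)
5. A_x = 14/3  [line -5/3·x + -47/3·y + -149/3 = 0 ∩ |AG|² = 2234/9]
6. A_y = -11/3  [line -5/3·x + -47/3·y + -149/3 = 0 ∩ |AG|² = 2234/9]
   → A = (14/3, -11/3)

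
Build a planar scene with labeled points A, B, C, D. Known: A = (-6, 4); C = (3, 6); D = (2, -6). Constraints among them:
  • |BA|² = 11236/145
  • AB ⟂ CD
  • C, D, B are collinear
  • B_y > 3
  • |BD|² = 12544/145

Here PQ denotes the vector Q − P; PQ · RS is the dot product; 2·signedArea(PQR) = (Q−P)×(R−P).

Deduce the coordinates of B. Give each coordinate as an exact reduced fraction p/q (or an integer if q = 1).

B = (402/145, 474/145)

1. B_x = 402/145  [C, D, B are collinear ∩ AB ⟂ CD]
2. B_y = 474/145  [C, D, B are collinear ∩ AB ⟂ CD]
   → B = (402/145, 474/145)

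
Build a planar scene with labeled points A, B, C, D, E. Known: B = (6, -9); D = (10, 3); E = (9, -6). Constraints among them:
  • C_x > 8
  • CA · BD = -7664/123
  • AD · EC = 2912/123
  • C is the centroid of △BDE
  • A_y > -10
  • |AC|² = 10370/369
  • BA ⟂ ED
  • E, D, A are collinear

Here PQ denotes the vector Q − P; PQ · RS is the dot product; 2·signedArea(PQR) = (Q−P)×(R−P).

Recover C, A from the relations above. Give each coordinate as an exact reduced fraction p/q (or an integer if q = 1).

A = (354/41, -381/41)
C = (25/3, -4)

1. C_x = 25/3  [C is the centroid of △BDE]
2. C_y = -4  [C is the centroid of △BDE]
   → C = (25/3, -4)
3. A_x = 354/41  [E, D, A are collinear ∩ BA ⟂ ED]
4. A_y = -381/41  [E, D, A are collinear ∩ BA ⟂ ED]
   → A = (354/41, -381/41)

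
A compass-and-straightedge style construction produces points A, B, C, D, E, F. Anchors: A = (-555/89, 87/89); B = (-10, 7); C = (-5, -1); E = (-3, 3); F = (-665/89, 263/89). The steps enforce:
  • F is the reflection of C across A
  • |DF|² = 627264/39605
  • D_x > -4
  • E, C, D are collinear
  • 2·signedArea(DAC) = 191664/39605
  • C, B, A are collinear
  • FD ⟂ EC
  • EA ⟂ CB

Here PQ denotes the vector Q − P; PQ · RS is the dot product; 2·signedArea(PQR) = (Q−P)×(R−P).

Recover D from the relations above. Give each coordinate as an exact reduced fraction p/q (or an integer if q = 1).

D = (-1741/445, 523/445)

1. D_x = -1741/445  [E, C, D are collinear ∩ FD ⟂ EC]
2. D_y = 523/445  [E, C, D are collinear ∩ FD ⟂ EC]
   → D = (-1741/445, 523/445)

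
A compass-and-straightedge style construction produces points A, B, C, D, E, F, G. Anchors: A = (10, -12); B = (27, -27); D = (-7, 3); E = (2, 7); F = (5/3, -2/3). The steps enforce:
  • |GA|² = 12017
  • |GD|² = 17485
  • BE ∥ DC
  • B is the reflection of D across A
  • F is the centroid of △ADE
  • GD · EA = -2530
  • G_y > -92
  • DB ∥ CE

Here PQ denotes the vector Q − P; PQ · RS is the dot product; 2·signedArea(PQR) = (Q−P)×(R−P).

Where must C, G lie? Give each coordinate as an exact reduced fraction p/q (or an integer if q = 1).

C = (-32, 37)
G = (86, -91)

1. C_x = -32  [DB ∥ CE ∩ BE ∥ DC]
2. C_y = 37  [DB ∥ CE ∩ BE ∥ DC]
   → C = (-32, 37)
3. G_x = 86  [line -8·x + 19·y + 2417 = 0 ∩ |GA|² = 12017]
4. G_y = -91  [line -8·x + 19·y + 2417 = 0 ∩ |GA|² = 12017]
   → G = (86, -91)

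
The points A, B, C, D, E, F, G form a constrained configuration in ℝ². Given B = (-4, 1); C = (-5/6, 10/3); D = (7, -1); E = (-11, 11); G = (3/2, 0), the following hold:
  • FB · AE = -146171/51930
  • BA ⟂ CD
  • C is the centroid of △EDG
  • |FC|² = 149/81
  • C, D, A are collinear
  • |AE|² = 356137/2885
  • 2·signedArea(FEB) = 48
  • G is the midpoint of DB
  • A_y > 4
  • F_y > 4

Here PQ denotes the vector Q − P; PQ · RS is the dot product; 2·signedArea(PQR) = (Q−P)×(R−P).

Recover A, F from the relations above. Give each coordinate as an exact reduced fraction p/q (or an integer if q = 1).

1. A_x = -6548/2885  [C, D, A are collinear ∩ BA ⟂ CD]
2. A_y = 11909/2885  [C, D, A are collinear ∩ BA ⟂ CD]
   → A = (-6548/2885, 11909/2885)
3. F_x = -29/18  [2·signedArea(FEB) = 48 ∩ FB · AE = -146171/51930]
4. F_y = 40/9  [2·signedArea(FEB) = 48 ∩ FB · AE = -146171/51930]
   → F = (-29/18, 40/9)

A = (-6548/2885, 11909/2885)
F = (-29/18, 40/9)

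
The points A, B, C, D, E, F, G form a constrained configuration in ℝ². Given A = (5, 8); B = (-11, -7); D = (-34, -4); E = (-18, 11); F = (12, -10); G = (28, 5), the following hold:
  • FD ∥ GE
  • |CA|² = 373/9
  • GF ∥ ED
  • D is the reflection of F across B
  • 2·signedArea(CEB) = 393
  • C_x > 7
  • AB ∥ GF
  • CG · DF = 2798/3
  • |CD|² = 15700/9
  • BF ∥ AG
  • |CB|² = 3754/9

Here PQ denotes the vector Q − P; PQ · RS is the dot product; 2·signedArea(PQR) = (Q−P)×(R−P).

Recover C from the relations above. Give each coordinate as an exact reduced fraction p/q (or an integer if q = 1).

C = (22/3, 2)

1. C_x = 22/3  [2·signedArea(CEB) = 393 ∩ CG · DF = 2798/3]
2. C_y = 2  [2·signedArea(CEB) = 393 ∩ CG · DF = 2798/3]
   → C = (22/3, 2)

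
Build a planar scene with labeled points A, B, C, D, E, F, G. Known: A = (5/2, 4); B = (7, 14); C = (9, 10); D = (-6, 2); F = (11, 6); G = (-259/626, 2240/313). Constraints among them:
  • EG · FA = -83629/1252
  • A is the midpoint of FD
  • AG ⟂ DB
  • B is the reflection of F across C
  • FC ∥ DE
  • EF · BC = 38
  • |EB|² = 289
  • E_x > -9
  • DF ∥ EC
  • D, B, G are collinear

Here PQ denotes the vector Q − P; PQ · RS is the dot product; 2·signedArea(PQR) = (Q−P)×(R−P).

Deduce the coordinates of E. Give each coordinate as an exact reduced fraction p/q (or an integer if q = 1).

1. E_x = -8  [DF ∥ EC ∩ FC ∥ DE]
2. E_y = 6  [DF ∥ EC ∩ FC ∥ DE]
   → E = (-8, 6)

E = (-8, 6)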